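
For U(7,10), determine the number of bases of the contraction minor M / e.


Contracting e from U(7,10) gives U(6,9).
Bases of U(6,9) = C(9,6) = 9! / (6! * 3!) = 84.

84


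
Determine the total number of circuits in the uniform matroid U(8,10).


In U(8,10), circuits are the (9)-element subsets.
Any set of 9 elements is dependent, and removing any one element gives
an independent set of size 8, so it is a minimal dependent set.
Number of circuits = (10 choose 9) = 10.

10


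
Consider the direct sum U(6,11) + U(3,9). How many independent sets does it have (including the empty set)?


For a direct sum, |I(M1+M2)| = |I(M1)| * |I(M2)|.
|I(U(6,11))| = sum C(11,k) for k=0..6 = 1486.
|I(U(3,9))| = sum C(9,k) for k=0..3 = 130.
Total = 1486 * 130 = 193180.

193180


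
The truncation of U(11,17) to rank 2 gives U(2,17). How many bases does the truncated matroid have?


Truncating U(11,17) to rank 2 gives U(2,17).
Bases of U(2,17) are all 2-element subsets of 17 elements.
Number of bases = C(17,2) = (17 * 16) / (1 * 2) = 136.

136


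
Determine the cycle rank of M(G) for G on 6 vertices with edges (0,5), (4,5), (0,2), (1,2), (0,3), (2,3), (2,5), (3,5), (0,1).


Cycle rank (nullity) = |E| - r(M) = |E| - (|V| - c).
|E| = 9, |V| = 6, c = 1.
Nullity = 9 - (6 - 1) = 9 - 5 = 4.

4


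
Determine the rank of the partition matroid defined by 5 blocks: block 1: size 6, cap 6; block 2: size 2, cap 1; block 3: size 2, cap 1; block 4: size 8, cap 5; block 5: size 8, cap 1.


Rank of a partition matroid = sum of min(|Si|, ci) for each block.
= min(6,6) + min(2,1) + min(2,1) + min(8,5) + min(8,1)
= 6 + 1 + 1 + 5 + 1
= 14.

14


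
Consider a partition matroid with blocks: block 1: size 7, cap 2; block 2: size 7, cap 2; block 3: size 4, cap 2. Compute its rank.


Rank of a partition matroid = sum of min(|Si|, ci) for each block.
= min(7,2) + min(7,2) + min(4,2)
= 2 + 2 + 2
= 6.

6


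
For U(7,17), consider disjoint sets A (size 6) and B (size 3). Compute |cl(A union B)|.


|A union B| = 6 + 3 = 9 (disjoint).
In U(7,17), cl(S) = S if |S| < 7, else cl(S) = E.
Since 9 >= 7, cl(A union B) = E.
|cl(A union B)| = 17.

17


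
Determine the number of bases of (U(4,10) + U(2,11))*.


(M1+M2)* = M1* + M2*.
M1* = U(6,10), bases: C(10,6) = 210.
M2* = U(9,11), bases: C(11,9) = 55.
|B(M*)| = 210 * 55 = 11550.

11550


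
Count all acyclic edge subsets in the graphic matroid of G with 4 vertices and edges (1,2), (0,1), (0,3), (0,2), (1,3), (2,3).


An independent set in a graphic matroid is an acyclic edge subset.
G has 4 vertices and 6 edges.
Enumerate all 2^6 = 64 subsets, checking for acyclicity.
Total independent sets = 38.

38


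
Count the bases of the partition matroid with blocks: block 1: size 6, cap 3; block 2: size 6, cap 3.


A basis picks exactly ci elements from block i.
Number of bases = product of C(|Si|, ci).
= C(6,3) * C(6,3)
= 20 * 20
= 400.

400


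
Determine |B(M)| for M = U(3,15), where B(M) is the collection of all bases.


Bases of U(3,15) are all 3-element subsets of the 15-element ground set.
Number of bases = C(15,3).
C(15,3) = (15 * 14 * 13) / (1 * 2 * 3) = 455.

455


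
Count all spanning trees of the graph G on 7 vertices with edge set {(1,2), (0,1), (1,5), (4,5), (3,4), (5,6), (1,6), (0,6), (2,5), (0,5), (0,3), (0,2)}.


By Kirchhoff's matrix tree theorem, the number of spanning trees equals
the determinant of any cofactor of the Laplacian matrix L.
G has 7 vertices and 12 edges.
Computing the (6 x 6) cofactor determinant gives 255.

255


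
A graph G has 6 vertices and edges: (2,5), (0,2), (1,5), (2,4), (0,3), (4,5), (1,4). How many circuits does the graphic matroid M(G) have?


A circuit in a graphic matroid = edge set of a simple cycle.
G has 6 vertices and 7 edges.
Enumerating all minimal edge subsets forming cycles...
Total circuits found: 3.

3


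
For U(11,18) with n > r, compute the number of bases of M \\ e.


Deleting e from U(11,18) gives U(11,17) since n > r.
Bases of U(11,17) = C(17,11) = 12376.

12376


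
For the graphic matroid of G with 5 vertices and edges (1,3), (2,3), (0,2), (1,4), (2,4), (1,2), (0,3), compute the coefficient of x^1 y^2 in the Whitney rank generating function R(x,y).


R(x,y) = sum over A in 2^E of x^(r(E)-r(A)) * y^(|A|-r(A)).
G has 5 vertices, 7 edges. r(E) = 4.
Enumerate all 2^7 = 128 subsets.
Count subsets with r(E)-r(A)=1 and |A|-r(A)=2: 2.

2


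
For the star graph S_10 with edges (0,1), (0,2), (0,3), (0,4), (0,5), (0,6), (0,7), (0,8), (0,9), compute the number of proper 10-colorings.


P(tree, k) = k * (k-1)^(9) for any tree on 10 vertices.
P(10) = 10 * 9^9 = 10 * 387420489 = 3874204890.

3874204890


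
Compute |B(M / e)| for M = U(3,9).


Contracting e from U(3,9) gives U(2,8).
Bases of U(2,8) = C(8,2) = (8 * 7) / (1 * 2) = 28.

28


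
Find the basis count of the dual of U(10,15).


The dual of U(r,n) is U(n-r, n) = U(5,15).
Bases of U(5,15) are all (5)-element subsets.
|B(M*)| = C(15,5) = 3003.

3003


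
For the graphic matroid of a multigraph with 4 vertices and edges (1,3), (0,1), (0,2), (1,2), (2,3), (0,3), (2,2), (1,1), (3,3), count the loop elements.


In a graphic matroid, a loop is a self-loop edge (u,u) with rank 0.
Examining all 9 edges for self-loops...
Self-loops found: (2,2), (1,1), (3,3)
Number of loops = 3.

3


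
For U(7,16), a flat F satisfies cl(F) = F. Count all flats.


Flats of U(7,16): every subset of size < 7 is a flat, plus E itself.
Count = (16 choose 0) + (16 choose 1) + (16 choose 2) + (16 choose 3) + (16 choose 4) + (16 choose 5) + (16 choose 6) + 1
     = 1 + 16 + 120 + 560 + 1820 + 4368 + 8008 + 1
     = 14894.

14894


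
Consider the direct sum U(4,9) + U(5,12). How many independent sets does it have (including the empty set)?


For a direct sum, |I(M1+M2)| = |I(M1)| * |I(M2)|.
|I(U(4,9))| = sum C(9,k) for k=0..4 = 256.
|I(U(5,12))| = sum C(12,k) for k=0..5 = 1586.
Total = 256 * 1586 = 406016.

406016


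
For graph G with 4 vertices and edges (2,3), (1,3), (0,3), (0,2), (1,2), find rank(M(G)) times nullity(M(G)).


r(M) = |V| - c = 4 - 1 = 3.
nullity = |E| - r(M) = 5 - 3 = 2.
Product = 3 * 2 = 6.

6


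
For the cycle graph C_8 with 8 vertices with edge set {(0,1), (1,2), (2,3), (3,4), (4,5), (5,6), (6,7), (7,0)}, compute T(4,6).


T(C_8; x,y) = x + x^2 + ... + x^(7) + y.
T(4,6) = 4^1 + 4^2 + 4^3 + 4^4 + 4^5 + 4^6 + 4^7 + 6
= 4 + 16 + 64 + 256 + 1024 + 4096 + 16384 + 6
= 21850.

21850


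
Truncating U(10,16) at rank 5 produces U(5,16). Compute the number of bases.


Truncating U(10,16) to rank 5 gives U(5,16).
Bases of U(5,16) are all 5-element subsets of 16 elements.
Number of bases = C(16,5) = 4368.

4368


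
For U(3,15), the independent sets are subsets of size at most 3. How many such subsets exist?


Independent sets of U(3,15) are all subsets of size <= 3.
Count = C(15,0) + C(15,1) + C(15,2) + C(15,3)
     = 1 + 15 + 105 + 455
     = 576.

576


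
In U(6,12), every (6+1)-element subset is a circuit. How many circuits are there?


In U(6,12), circuits are the (7)-element subsets.
Any set of 7 elements is dependent, and removing any one element gives
an independent set of size 6, so it is a minimal dependent set.
Number of circuits = C(12,7) = 12! / (7! * 5!) = 792.

792


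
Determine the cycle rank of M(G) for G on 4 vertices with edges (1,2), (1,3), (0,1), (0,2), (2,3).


Cycle rank (nullity) = |E| - r(M) = |E| - (|V| - c).
|E| = 5, |V| = 4, c = 1.
Nullity = 5 - (4 - 1) = 5 - 3 = 2.

2


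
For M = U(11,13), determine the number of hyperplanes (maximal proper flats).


Hyperplanes of U(11,13) are flats of rank 10.
In a uniform matroid, these are exactly the (10)-element subsets.
Count = C(13,10) = 13! / (10! * 3!) = 286.

286


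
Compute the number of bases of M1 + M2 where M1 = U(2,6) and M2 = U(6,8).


Bases of a direct sum M1 + M2: |B| = |B(M1)| * |B(M2)|.
|B(U(2,6))| = C(6,2) = 15.
|B(U(6,8))| = C(8,6) = 28.
Total bases = 15 * 28 = 420.

420


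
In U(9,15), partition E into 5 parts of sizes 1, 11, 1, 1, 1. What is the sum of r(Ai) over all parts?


r(Ai) = min(|Ai|, 9) for each part.
Sum = min(1,9) + min(11,9) + min(1,9) + min(1,9) + min(1,9)
    = 1 + 9 + 1 + 1 + 1
    = 13.

13


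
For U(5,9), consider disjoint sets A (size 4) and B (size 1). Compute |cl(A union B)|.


|A union B| = 4 + 1 = 5 (disjoint).
In U(5,9), cl(S) = S if |S| < 5, else cl(S) = E.
Since 5 >= 5, cl(A union B) = E.
|cl(A union B)| = 9.

9


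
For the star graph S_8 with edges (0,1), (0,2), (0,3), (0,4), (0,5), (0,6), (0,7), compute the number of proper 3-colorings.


P(tree, k) = k * (k-1)^(7) for any tree on 8 vertices.
P(3) = 3 * 2^7 = 3 * 128 = 384.

384


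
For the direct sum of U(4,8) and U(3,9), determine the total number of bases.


Bases of a direct sum M1 + M2: |B| = |B(M1)| * |B(M2)|.
|B(U(4,8))| = C(8,4) = 70.
|B(U(3,9))| = C(9,3) = 84.
Total bases = 70 * 84 = 5880.

5880


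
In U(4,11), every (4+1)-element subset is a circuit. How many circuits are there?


In U(4,11), circuits are the (5)-element subsets.
Any set of 5 elements is dependent, and removing any one element gives
an independent set of size 4, so it is a minimal dependent set.
Number of circuits = C(11,5) = 462.

462


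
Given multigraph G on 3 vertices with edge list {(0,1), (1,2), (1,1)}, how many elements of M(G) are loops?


In a graphic matroid, a loop is a self-loop edge (u,u) with rank 0.
Examining all 3 edges for self-loops...
Self-loops found: (1,1)
Number of loops = 1.

1


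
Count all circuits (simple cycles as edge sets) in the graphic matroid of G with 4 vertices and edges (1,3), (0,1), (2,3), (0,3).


A circuit in a graphic matroid = edge set of a simple cycle.
G has 4 vertices and 4 edges.
Enumerating all minimal edge subsets forming cycles...
Total circuits found: 1.

1


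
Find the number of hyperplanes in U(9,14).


Hyperplanes of U(9,14) are flats of rank 8.
In a uniform matroid, these are exactly the (8)-element subsets.
Count = C(14,8) = 14! / (8! * 6!) = 3003.

3003


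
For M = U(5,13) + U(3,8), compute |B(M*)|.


(M1+M2)* = M1* + M2*.
M1* = U(8,13), bases: C(13,8) = 1287.
M2* = U(5,8), bases: C(8,5) = 56.
|B(M*)| = 1287 * 56 = 72072.

72072


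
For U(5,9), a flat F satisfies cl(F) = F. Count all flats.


Flats of U(5,9): every subset of size < 5 is a flat, plus E itself.
Count = (9 choose 0) + (9 choose 1) + (9 choose 2) + (9 choose 3) + (9 choose 4) + 1
     = 1 + 9 + 36 + 84 + 126 + 1
     = 257.

257


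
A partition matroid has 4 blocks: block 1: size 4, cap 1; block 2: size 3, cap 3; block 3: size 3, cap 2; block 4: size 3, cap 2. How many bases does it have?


A basis picks exactly ci elements from block i.
Number of bases = product of C(|Si|, ci).
= C(4,1) * C(3,3) * C(3,2) * C(3,2)
= 4 * 1 * 3 * 3
= 36.

36


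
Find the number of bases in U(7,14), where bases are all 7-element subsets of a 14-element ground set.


Bases of U(7,14) are all 7-element subsets of the 14-element ground set.
Number of bases = C(14,7).
(14 choose 7) = 3432.

3432


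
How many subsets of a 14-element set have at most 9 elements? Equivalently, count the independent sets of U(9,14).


Independent sets of U(9,14) are all subsets of size <= 9.
Count = (14 choose 0) + (14 choose 1) + (14 choose 2) + (14 choose 3) + (14 choose 4) + (14 choose 5) + (14 choose 6) + (14 choose 7) + (14 choose 8) + (14 choose 9)
     = 1 + 14 + 91 + 364 + 1001 + 2002 + 3003 + 3432 + 3003 + 2002
     = 14913.

14913


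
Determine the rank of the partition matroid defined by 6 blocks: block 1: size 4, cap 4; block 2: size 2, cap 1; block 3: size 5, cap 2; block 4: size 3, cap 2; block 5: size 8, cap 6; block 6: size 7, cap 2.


Rank of a partition matroid = sum of min(|Si|, ci) for each block.
= min(4,4) + min(2,1) + min(5,2) + min(3,2) + min(8,6) + min(7,2)
= 4 + 1 + 2 + 2 + 6 + 2
= 17.

17


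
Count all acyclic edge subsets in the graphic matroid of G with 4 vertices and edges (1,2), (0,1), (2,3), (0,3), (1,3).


An independent set in a graphic matroid is an acyclic edge subset.
G has 4 vertices and 5 edges.
Enumerate all 2^5 = 32 subsets, checking for acyclicity.
Total independent sets = 24.

24


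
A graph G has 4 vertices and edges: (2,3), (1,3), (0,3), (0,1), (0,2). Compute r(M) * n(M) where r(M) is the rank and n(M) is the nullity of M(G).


r(M) = |V| - c = 4 - 1 = 3.
nullity = |E| - r(M) = 5 - 3 = 2.
Product = 3 * 2 = 6.

6


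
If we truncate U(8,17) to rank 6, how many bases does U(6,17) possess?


Truncating U(8,17) to rank 6 gives U(6,17).
Bases of U(6,17) are all 6-element subsets of 17 elements.
Number of bases = C(17,6) = 12376.

12376


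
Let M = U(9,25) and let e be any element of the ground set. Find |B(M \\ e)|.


Deleting e from U(9,25) gives U(9,24) since n > r.
Bases of U(9,24) = C(24,9) = 24! / (9! * 15!) = 1307504.

1307504


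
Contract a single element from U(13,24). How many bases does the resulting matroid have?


Contracting e from U(13,24) gives U(12,23).
Bases of U(12,23) = C(23,12) = 23! / (12! * 11!) = 1352078.

1352078


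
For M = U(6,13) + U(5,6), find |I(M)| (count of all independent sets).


For a direct sum, |I(M1+M2)| = |I(M1)| * |I(M2)|.
|I(U(6,13))| = sum C(13,k) for k=0..6 = 4096.
|I(U(5,6))| = sum C(6,k) for k=0..5 = 63.
Total = 4096 * 63 = 258048.

258048


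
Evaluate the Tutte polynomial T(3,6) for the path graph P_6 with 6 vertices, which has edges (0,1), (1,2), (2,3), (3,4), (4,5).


A path on 6 vertices is a tree with 5 edges.
T(x,y) = x^(5) for any tree.
T(3,6) = 3^5 = 243.

243


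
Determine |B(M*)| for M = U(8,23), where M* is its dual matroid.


The dual of U(r,n) is U(n-r, n) = U(15,23).
Bases of U(15,23) are all (15)-element subsets.
|B(M*)| = (23 choose 15) = 490314.

490314


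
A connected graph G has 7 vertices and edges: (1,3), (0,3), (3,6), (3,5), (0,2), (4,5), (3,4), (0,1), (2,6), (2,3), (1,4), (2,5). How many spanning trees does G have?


By Kirchhoff's matrix tree theorem, the number of spanning trees equals
the determinant of any cofactor of the Laplacian matrix L.
G has 7 vertices and 12 edges.
Computing the (6 x 6) cofactor determinant gives 297.

297


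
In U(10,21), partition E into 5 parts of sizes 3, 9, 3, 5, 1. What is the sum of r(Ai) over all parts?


r(Ai) = min(|Ai|, 10) for each part.
Sum = min(3,10) + min(9,10) + min(3,10) + min(5,10) + min(1,10)
    = 3 + 9 + 3 + 5 + 1
    = 21.

21


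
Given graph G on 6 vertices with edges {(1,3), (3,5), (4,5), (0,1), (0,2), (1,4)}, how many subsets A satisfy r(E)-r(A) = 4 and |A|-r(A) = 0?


R(x,y) = sum over A in 2^E of x^(r(E)-r(A)) * y^(|A|-r(A)).
G has 6 vertices, 6 edges. r(E) = 5.
Enumerate all 2^6 = 64 subsets.
Count subsets with r(E)-r(A)=4 and |A|-r(A)=0: 6.

6


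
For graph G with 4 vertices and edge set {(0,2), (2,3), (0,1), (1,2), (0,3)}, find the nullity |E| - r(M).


Cycle rank (nullity) = |E| - r(M) = |E| - (|V| - c).
|E| = 5, |V| = 4, c = 1.
Nullity = 5 - (4 - 1) = 5 - 3 = 2.

2


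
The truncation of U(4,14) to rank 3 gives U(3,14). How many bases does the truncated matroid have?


Truncating U(4,14) to rank 3 gives U(3,14).
Bases of U(3,14) are all 3-element subsets of 14 elements.
Number of bases = (14 choose 3) = 364.

364


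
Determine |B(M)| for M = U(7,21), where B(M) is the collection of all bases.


Bases of U(7,21) are all 7-element subsets of the 21-element ground set.
Number of bases = C(21,7).
(21 choose 7) = 116280.

116280


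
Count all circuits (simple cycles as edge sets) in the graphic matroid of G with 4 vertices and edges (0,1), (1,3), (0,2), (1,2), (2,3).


A circuit in a graphic matroid = edge set of a simple cycle.
G has 4 vertices and 5 edges.
Enumerating all minimal edge subsets forming cycles...
Total circuits found: 3.

3


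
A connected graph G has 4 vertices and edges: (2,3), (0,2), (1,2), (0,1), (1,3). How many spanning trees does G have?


By Kirchhoff's matrix tree theorem, the number of spanning trees equals
the determinant of any cofactor of the Laplacian matrix L.
G has 4 vertices and 5 edges.
Computing the (3 x 3) cofactor determinant gives 8.

8


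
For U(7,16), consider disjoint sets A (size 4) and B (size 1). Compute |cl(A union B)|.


|A union B| = 4 + 1 = 5 (disjoint).
In U(7,16), cl(S) = S if |S| < 7, else cl(S) = E.
Since 5 < 7, cl(A union B) = A union B.
|cl(A union B)| = 5.

5


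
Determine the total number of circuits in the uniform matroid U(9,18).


In U(9,18), circuits are the (10)-element subsets.
Any set of 10 elements is dependent, and removing any one element gives
an independent set of size 9, so it is a minimal dependent set.
Number of circuits = C(18,10) = 18! / (10! * 8!) = 43758.

43758


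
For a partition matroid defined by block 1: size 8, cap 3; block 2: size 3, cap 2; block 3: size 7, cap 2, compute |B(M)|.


A basis picks exactly ci elements from block i.
Number of bases = product of C(|Si|, ci).
= C(8,3) * C(3,2) * C(7,2)
= 56 * 3 * 21
= 3528.

3528


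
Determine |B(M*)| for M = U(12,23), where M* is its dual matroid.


The dual of U(r,n) is U(n-r, n) = U(11,23).
Bases of U(11,23) are all (11)-element subsets.
|B(M*)| = C(23,11) = 1352078.

1352078


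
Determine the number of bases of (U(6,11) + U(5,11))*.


(M1+M2)* = M1* + M2*.
M1* = U(5,11), bases: C(11,5) = 462.
M2* = U(6,11), bases: C(11,6) = 462.
|B(M*)| = 462 * 462 = 213444.

213444


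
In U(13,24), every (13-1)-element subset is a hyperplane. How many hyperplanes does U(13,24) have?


Hyperplanes of U(13,24) are flats of rank 12.
In a uniform matroid, these are exactly the (12)-element subsets.
Count = (24 choose 12) = 2704156.

2704156


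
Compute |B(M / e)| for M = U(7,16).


Contracting e from U(7,16) gives U(6,15).
Bases of U(6,15) = C(15,6) = 15! / (6! * 9!) = 5005.

5005


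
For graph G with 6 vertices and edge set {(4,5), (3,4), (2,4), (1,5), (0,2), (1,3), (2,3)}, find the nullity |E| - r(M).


Cycle rank (nullity) = |E| - r(M) = |E| - (|V| - c).
|E| = 7, |V| = 6, c = 1.
Nullity = 7 - (6 - 1) = 7 - 5 = 2.

2


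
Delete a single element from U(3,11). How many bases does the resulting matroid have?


Deleting e from U(3,11) gives U(3,10) since n > r.
Bases of U(3,10) = (10 choose 3) = 120.

120


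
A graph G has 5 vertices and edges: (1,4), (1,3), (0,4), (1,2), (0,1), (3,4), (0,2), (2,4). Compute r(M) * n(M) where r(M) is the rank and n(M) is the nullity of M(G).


r(M) = |V| - c = 5 - 1 = 4.
nullity = |E| - r(M) = 8 - 4 = 4.
Product = 4 * 4 = 16.

16


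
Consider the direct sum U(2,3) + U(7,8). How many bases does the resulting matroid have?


Bases of a direct sum M1 + M2: |B| = |B(M1)| * |B(M2)|.
|B(U(2,3))| = C(3,2) = 3.
|B(U(7,8))| = C(8,7) = 8.
Total bases = 3 * 8 = 24.

24


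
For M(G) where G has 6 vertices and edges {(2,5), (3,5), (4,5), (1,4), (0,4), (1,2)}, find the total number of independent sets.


An independent set in a graphic matroid is an acyclic edge subset.
G has 6 vertices and 6 edges.
Enumerate all 2^6 = 64 subsets, checking for acyclicity.
Total independent sets = 60.

60


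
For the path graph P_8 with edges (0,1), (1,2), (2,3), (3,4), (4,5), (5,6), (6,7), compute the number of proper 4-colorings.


P(P_8, k) = k * (k-1)^(7).
P(4) = 4 * 3^7 = 4 * 2187 = 8748.

8748


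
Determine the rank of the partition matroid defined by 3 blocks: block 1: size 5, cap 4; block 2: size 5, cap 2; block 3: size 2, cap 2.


Rank of a partition matroid = sum of min(|Si|, ci) for each block.
= min(5,4) + min(5,2) + min(2,2)
= 4 + 2 + 2
= 8.

8


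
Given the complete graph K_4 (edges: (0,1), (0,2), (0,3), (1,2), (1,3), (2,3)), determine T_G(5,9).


T(K_4; x,y) = x^3 + 3x^2 + 4xy + 2x + y^3 + 3y^2 + 2y.
Substituting x=5, y=9:
= 125 + 75 + 180 + 10 + 729 + 243 + 18
= 1380.

1380


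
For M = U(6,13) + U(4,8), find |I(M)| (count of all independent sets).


For a direct sum, |I(M1+M2)| = |I(M1)| * |I(M2)|.
|I(U(6,13))| = sum C(13,k) for k=0..6 = 4096.
|I(U(4,8))| = sum C(8,k) for k=0..4 = 163.
Total = 4096 * 163 = 667648.

667648


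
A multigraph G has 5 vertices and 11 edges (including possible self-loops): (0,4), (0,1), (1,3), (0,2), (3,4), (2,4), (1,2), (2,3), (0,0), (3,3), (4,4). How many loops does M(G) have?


In a graphic matroid, a loop is a self-loop edge (u,u) with rank 0.
Examining all 11 edges for self-loops...
Self-loops found: (0,0), (3,3), (4,4)
Number of loops = 3.

3


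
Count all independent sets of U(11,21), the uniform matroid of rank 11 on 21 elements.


Independent sets of U(11,21) are all subsets of size <= 11.
Count = (21 choose 0) + (21 choose 1) + (21 choose 2) + (21 choose 3) + (21 choose 4) + (21 choose 5) + (21 choose 6) + (21 choose 7) + (21 choose 8) + (21 choose 9) + (21 choose 10) + (21 choose 11)
     = 1 + 21 + 210 + 1330 + 5985 + 20349 + 54264 + 116280 + 203490 + 293930 + 352716 + 352716
     = 1401292.

1401292


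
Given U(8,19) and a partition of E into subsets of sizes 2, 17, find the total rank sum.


r(Ai) = min(|Ai|, 8) for each part.
Sum = min(2,8) + min(17,8)
    = 2 + 8
    = 10.

10


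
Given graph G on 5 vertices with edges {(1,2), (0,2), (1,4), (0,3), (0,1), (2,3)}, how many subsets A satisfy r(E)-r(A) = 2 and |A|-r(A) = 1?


R(x,y) = sum over A in 2^E of x^(r(E)-r(A)) * y^(|A|-r(A)).
G has 5 vertices, 6 edges. r(E) = 4.
Enumerate all 2^6 = 64 subsets.
Count subsets with r(E)-r(A)=2 and |A|-r(A)=1: 2.

2


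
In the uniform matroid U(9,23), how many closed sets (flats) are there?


Flats of U(9,23): every subset of size < 9 is a flat, plus E itself.
Count = C(23,0) + C(23,1) + C(23,2) + C(23,3) + C(23,4) + C(23,5) + C(23,6) + C(23,7) + C(23,8) + 1
     = 1 + 23 + 253 + 1771 + 8855 + 33649 + 100947 + 245157 + 490314 + 1
     = 880971.

880971


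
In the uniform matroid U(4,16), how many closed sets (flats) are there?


Flats of U(4,16): every subset of size < 4 is a flat, plus E itself.
Count = (16 choose 0) + (16 choose 1) + (16 choose 2) + (16 choose 3) + 1
     = 1 + 16 + 120 + 560 + 1
     = 698.

698


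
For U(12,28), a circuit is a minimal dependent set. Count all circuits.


In U(12,28), circuits are the (13)-element subsets.
Any set of 13 elements is dependent, and removing any one element gives
an independent set of size 12, so it is a minimal dependent set.
Number of circuits = C(28,13) = 37442160.

37442160


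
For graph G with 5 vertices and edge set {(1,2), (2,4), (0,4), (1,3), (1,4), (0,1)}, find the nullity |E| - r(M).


Cycle rank (nullity) = |E| - r(M) = |E| - (|V| - c).
|E| = 6, |V| = 5, c = 1.
Nullity = 6 - (5 - 1) = 6 - 4 = 2.

2


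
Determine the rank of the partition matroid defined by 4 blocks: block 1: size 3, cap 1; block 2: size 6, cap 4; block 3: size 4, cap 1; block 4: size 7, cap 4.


Rank of a partition matroid = sum of min(|Si|, ci) for each block.
= min(3,1) + min(6,4) + min(4,1) + min(7,4)
= 1 + 4 + 1 + 4
= 10.

10


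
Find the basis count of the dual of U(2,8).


The dual of U(r,n) is U(n-r, n) = U(6,8).
Bases of U(6,8) are all (6)-element subsets.
|B(M*)| = (8 choose 6) = 28.

28


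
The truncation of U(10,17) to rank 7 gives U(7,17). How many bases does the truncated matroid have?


Truncating U(10,17) to rank 7 gives U(7,17).
Bases of U(7,17) are all 7-element subsets of 17 elements.
Number of bases = (17 choose 7) = 19448.

19448


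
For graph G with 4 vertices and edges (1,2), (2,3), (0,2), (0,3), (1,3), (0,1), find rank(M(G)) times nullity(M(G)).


r(M) = |V| - c = 4 - 1 = 3.
nullity = |E| - r(M) = 6 - 3 = 3.
Product = 3 * 3 = 9.

9


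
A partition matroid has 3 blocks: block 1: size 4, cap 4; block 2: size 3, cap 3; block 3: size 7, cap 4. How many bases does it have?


A basis picks exactly ci elements from block i.
Number of bases = product of C(|Si|, ci).
= C(4,4) * C(3,3) * C(7,4)
= 1 * 1 * 35
= 35.

35


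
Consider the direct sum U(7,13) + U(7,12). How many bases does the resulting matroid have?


Bases of a direct sum M1 + M2: |B| = |B(M1)| * |B(M2)|.
|B(U(7,13))| = C(13,7) = 1716.
|B(U(7,12))| = C(12,7) = 792.
Total bases = 1716 * 792 = 1359072.

1359072


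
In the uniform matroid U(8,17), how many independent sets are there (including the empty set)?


Independent sets of U(8,17) are all subsets of size <= 8.
Count = (17 choose 0) + (17 choose 1) + (17 choose 2) + (17 choose 3) + (17 choose 4) + (17 choose 5) + (17 choose 6) + (17 choose 7) + (17 choose 8)
     = 1 + 17 + 136 + 680 + 2380 + 6188 + 12376 + 19448 + 24310
     = 65536.

65536


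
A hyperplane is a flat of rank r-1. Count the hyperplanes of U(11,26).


Hyperplanes of U(11,26) are flats of rank 10.
In a uniform matroid, these are exactly the (10)-element subsets.
Count = (26 choose 10) = 5311735.

5311735


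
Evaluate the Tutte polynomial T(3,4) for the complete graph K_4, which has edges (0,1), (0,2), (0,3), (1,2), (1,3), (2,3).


T(K_4; x,y) = x^3 + 3x^2 + 4xy + 2x + y^3 + 3y^2 + 2y.
Substituting x=3, y=4:
= 27 + 27 + 48 + 6 + 64 + 48 + 8
= 228.

228


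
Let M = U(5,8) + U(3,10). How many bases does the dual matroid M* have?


(M1+M2)* = M1* + M2*.
M1* = U(3,8), bases: C(8,3) = 56.
M2* = U(7,10), bases: C(10,7) = 120.
|B(M*)| = 56 * 120 = 6720.

6720


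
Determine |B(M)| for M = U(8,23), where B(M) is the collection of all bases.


Bases of U(8,23) are all 8-element subsets of the 23-element ground set.
Number of bases = C(23,8).
(23 choose 8) = 490314.

490314


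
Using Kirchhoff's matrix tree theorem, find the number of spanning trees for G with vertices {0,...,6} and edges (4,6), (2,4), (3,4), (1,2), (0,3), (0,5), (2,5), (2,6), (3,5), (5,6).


By Kirchhoff's matrix tree theorem, the number of spanning trees equals
the determinant of any cofactor of the Laplacian matrix L.
G has 7 vertices and 10 edges.
Computing the (6 x 6) cofactor determinant gives 64.

64


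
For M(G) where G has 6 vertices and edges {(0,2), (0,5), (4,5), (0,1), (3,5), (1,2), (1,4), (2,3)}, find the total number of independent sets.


An independent set in a graphic matroid is an acyclic edge subset.
G has 6 vertices and 8 edges.
Enumerate all 2^8 = 256 subsets, checking for acyclicity.
Total independent sets = 190.

190


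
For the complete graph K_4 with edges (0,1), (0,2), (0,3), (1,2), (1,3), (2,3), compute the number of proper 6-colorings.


P(K_4, k) = k(k-1)(k-2)...(k-3).
P(6) = (6) * (5) * (4) * (3) = 360.

360


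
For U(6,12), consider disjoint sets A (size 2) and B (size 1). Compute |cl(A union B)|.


|A union B| = 2 + 1 = 3 (disjoint).
In U(6,12), cl(S) = S if |S| < 6, else cl(S) = E.
Since 3 < 6, cl(A union B) = A union B.
|cl(A union B)| = 3.

3


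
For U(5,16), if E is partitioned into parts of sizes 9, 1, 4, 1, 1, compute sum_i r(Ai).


r(Ai) = min(|Ai|, 5) for each part.
Sum = min(9,5) + min(1,5) + min(4,5) + min(1,5) + min(1,5)
    = 5 + 1 + 4 + 1 + 1
    = 12.

12


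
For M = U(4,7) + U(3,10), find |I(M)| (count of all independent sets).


For a direct sum, |I(M1+M2)| = |I(M1)| * |I(M2)|.
|I(U(4,7))| = sum C(7,k) for k=0..4 = 99.
|I(U(3,10))| = sum C(10,k) for k=0..3 = 176.
Total = 99 * 176 = 17424.

17424


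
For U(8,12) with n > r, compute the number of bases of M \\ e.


Deleting e from U(8,12) gives U(8,11) since n > r.
Bases of U(8,11) = (11 choose 8) = 165.

165


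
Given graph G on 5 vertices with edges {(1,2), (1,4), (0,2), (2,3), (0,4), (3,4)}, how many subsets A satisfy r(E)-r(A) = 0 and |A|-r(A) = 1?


R(x,y) = sum over A in 2^E of x^(r(E)-r(A)) * y^(|A|-r(A)).
G has 5 vertices, 6 edges. r(E) = 4.
Enumerate all 2^6 = 64 subsets.
Count subsets with r(E)-r(A)=0 and |A|-r(A)=1: 6.

6


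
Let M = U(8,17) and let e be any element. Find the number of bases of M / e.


Contracting e from U(8,17) gives U(7,16).
Bases of U(7,16) = (16 choose 7) = 11440.

11440


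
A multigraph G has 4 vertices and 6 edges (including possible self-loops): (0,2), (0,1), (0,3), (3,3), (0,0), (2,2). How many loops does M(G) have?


In a graphic matroid, a loop is a self-loop edge (u,u) with rank 0.
Examining all 6 edges for self-loops...
Self-loops found: (3,3), (0,0), (2,2)
Number of loops = 3.

3


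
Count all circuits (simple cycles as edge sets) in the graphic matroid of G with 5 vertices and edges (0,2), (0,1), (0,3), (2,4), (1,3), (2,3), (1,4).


A circuit in a graphic matroid = edge set of a simple cycle.
G has 5 vertices and 7 edges.
Enumerating all minimal edge subsets forming cycles...
Total circuits found: 7.

7


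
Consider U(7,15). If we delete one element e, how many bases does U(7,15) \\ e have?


Deleting e from U(7,15) gives U(7,14) since n > r.
Bases of U(7,14) = C(14,7) = 3432.

3432


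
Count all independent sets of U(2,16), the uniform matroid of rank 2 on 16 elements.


Independent sets of U(2,16) are all subsets of size <= 2.
Count = (16 choose 0) + (16 choose 1) + (16 choose 2)
     = 1 + 16 + 120
     = 137.

137


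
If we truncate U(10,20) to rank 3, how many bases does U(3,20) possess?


Truncating U(10,20) to rank 3 gives U(3,20).
Bases of U(3,20) are all 3-element subsets of 20 elements.
Number of bases = (20 choose 3) = 1140.

1140


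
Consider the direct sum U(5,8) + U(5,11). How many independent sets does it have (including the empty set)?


For a direct sum, |I(M1+M2)| = |I(M1)| * |I(M2)|.
|I(U(5,8))| = sum C(8,k) for k=0..5 = 219.
|I(U(5,11))| = sum C(11,k) for k=0..5 = 1024.
Total = 219 * 1024 = 224256.

224256


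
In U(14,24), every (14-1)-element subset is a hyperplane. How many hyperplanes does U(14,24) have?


Hyperplanes of U(14,24) are flats of rank 13.
In a uniform matroid, these are exactly the (13)-element subsets.
Count = C(24,13) = 24! / (13! * 11!) = 2496144.

2496144


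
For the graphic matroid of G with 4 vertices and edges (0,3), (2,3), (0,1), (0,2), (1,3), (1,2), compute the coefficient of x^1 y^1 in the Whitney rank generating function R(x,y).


R(x,y) = sum over A in 2^E of x^(r(E)-r(A)) * y^(|A|-r(A)).
G has 4 vertices, 6 edges. r(E) = 3.
Enumerate all 2^6 = 64 subsets.
Count subsets with r(E)-r(A)=1 and |A|-r(A)=1: 4.

4


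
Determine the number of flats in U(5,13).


Flats of U(5,13): every subset of size < 5 is a flat, plus E itself.
Count = (13 choose 0) + (13 choose 1) + (13 choose 2) + (13 choose 3) + (13 choose 4) + 1
     = 1 + 13 + 78 + 286 + 715 + 1
     = 1094.

1094


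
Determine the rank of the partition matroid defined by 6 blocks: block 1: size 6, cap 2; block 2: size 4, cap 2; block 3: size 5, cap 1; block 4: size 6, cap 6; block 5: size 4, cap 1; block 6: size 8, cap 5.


Rank of a partition matroid = sum of min(|Si|, ci) for each block.
= min(6,2) + min(4,2) + min(5,1) + min(6,6) + min(4,1) + min(8,5)
= 2 + 2 + 1 + 6 + 1 + 5
= 17.

17


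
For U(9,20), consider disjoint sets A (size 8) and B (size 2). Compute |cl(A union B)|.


|A union B| = 8 + 2 = 10 (disjoint).
In U(9,20), cl(S) = S if |S| < 9, else cl(S) = E.
Since 10 >= 9, cl(A union B) = E.
|cl(A union B)| = 20.

20


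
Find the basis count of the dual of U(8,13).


The dual of U(r,n) is U(n-r, n) = U(5,13).
Bases of U(5,13) are all (5)-element subsets.
|B(M*)| = (13 choose 5) = 1287.

1287


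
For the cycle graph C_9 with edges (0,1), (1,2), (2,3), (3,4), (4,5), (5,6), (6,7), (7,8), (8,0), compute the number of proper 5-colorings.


P(C_9, k) = (k-1)^9 + (-1)^9*(k-1).
P(5) = (4)^9 - 4
= 262144 - 4 = 262140.

262140


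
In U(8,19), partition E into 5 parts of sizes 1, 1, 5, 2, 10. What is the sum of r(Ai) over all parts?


r(Ai) = min(|Ai|, 8) for each part.
Sum = min(1,8) + min(1,8) + min(5,8) + min(2,8) + min(10,8)
    = 1 + 1 + 5 + 2 + 8
    = 17.

17


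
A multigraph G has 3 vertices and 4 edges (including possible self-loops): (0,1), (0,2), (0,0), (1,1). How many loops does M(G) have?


In a graphic matroid, a loop is a self-loop edge (u,u) with rank 0.
Examining all 4 edges for self-loops...
Self-loops found: (0,0), (1,1)
Number of loops = 2.

2


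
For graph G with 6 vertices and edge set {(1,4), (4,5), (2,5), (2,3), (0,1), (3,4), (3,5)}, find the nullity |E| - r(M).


Cycle rank (nullity) = |E| - r(M) = |E| - (|V| - c).
|E| = 7, |V| = 6, c = 1.
Nullity = 7 - (6 - 1) = 7 - 5 = 2.

2


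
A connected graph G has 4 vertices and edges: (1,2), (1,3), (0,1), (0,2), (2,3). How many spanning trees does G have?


By Kirchhoff's matrix tree theorem, the number of spanning trees equals
the determinant of any cofactor of the Laplacian matrix L.
G has 4 vertices and 5 edges.
Computing the (3 x 3) cofactor determinant gives 8.

8


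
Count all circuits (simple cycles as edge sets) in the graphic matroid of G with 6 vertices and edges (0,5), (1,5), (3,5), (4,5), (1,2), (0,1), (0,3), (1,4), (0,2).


A circuit in a graphic matroid = edge set of a simple cycle.
G has 6 vertices and 9 edges.
Enumerating all minimal edge subsets forming cycles...
Total circuits found: 11.

11


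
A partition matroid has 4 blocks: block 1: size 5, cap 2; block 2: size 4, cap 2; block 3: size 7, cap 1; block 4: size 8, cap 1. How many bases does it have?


A basis picks exactly ci elements from block i.
Number of bases = product of C(|Si|, ci).
= C(5,2) * C(4,2) * C(7,1) * C(8,1)
= 10 * 6 * 7 * 8
= 3360.

3360


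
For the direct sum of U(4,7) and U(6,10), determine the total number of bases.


Bases of a direct sum M1 + M2: |B| = |B(M1)| * |B(M2)|.
|B(U(4,7))| = C(7,4) = 35.
|B(U(6,10))| = C(10,6) = 210.
Total bases = 35 * 210 = 7350.

7350


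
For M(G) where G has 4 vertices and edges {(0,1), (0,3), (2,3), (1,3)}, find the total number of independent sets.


An independent set in a graphic matroid is an acyclic edge subset.
G has 4 vertices and 4 edges.
Enumerate all 2^4 = 16 subsets, checking for acyclicity.
Total independent sets = 14.

14


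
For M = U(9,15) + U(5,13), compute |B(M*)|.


(M1+M2)* = M1* + M2*.
M1* = U(6,15), bases: C(15,6) = 5005.
M2* = U(8,13), bases: C(13,8) = 1287.
|B(M*)| = 5005 * 1287 = 6441435.

6441435


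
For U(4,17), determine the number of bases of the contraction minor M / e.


Contracting e from U(4,17) gives U(3,16).
Bases of U(3,16) = (16 choose 3) = 560.

560


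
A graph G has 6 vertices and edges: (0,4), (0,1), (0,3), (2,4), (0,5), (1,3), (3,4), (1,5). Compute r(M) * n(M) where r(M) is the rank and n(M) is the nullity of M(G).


r(M) = |V| - c = 6 - 1 = 5.
nullity = |E| - r(M) = 8 - 5 = 3.
Product = 5 * 3 = 15.

15


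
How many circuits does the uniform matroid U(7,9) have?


In U(7,9), circuits are the (8)-element subsets.
Any set of 8 elements is dependent, and removing any one element gives
an independent set of size 7, so it is a minimal dependent set.
Number of circuits = (9 choose 8) = 9.

9


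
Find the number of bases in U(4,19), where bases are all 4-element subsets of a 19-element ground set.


Bases of U(4,19) are all 4-element subsets of the 19-element ground set.
Number of bases = C(19,4).
(19 choose 4) = 3876.

3876


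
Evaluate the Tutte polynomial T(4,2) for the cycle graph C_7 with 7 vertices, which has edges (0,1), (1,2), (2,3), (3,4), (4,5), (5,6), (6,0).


T(C_7; x,y) = x + x^2 + ... + x^(6) + y.
T(4,2) = 4^1 + 4^2 + 4^3 + 4^4 + 4^5 + 4^6 + 2
= 4 + 16 + 64 + 256 + 1024 + 4096 + 2
= 5462.

5462


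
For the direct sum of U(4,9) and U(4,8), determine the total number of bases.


Bases of a direct sum M1 + M2: |B| = |B(M1)| * |B(M2)|.
|B(U(4,9))| = C(9,4) = 126.
|B(U(4,8))| = C(8,4) = 70.
Total bases = 126 * 70 = 8820.

8820


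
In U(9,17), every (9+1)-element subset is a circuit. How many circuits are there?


In U(9,17), circuits are the (10)-element subsets.
Any set of 10 elements is dependent, and removing any one element gives
an independent set of size 9, so it is a minimal dependent set.
Number of circuits = (17 choose 10) = 19448.

19448


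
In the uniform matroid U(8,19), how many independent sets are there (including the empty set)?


Independent sets of U(8,19) are all subsets of size <= 8.
Count = (19 choose 0) + (19 choose 1) + (19 choose 2) + (19 choose 3) + (19 choose 4) + (19 choose 5) + (19 choose 6) + (19 choose 7) + (19 choose 8)
     = 1 + 19 + 171 + 969 + 3876 + 11628 + 27132 + 50388 + 75582
     = 169766.

169766


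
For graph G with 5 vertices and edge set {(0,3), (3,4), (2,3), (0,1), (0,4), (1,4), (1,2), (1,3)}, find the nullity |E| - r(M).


Cycle rank (nullity) = |E| - r(M) = |E| - (|V| - c).
|E| = 8, |V| = 5, c = 1.
Nullity = 8 - (5 - 1) = 8 - 4 = 4.

4


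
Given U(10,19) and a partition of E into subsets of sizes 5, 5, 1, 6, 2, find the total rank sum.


r(Ai) = min(|Ai|, 10) for each part.
Sum = min(5,10) + min(5,10) + min(1,10) + min(6,10) + min(2,10)
    = 5 + 5 + 1 + 6 + 2
    = 19.

19


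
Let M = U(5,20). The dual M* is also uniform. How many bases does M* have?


The dual of U(r,n) is U(n-r, n) = U(15,20).
Bases of U(15,20) are all (15)-element subsets.
|B(M*)| = (20 choose 15) = 15504.

15504


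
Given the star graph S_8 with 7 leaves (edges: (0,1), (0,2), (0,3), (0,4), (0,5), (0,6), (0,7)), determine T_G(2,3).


A star on 8 vertices is a tree with 7 edges.
T(x,y) = x^(7) for any tree.
T(2,3) = 2^7 = 128.

128


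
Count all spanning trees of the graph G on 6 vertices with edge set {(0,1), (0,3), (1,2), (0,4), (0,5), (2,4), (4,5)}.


By Kirchhoff's matrix tree theorem, the number of spanning trees equals
the determinant of any cofactor of the Laplacian matrix L.
G has 6 vertices and 7 edges.
Computing the (5 x 5) cofactor determinant gives 11.

11


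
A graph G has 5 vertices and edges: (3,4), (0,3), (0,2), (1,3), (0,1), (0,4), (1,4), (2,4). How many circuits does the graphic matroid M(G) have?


A circuit in a graphic matroid = edge set of a simple cycle.
G has 5 vertices and 8 edges.
Enumerating all minimal edge subsets forming cycles...
Total circuits found: 12.

12


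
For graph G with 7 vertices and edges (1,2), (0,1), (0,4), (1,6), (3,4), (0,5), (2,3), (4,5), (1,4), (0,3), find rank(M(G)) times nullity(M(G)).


r(M) = |V| - c = 7 - 1 = 6.
nullity = |E| - r(M) = 10 - 6 = 4.
Product = 6 * 4 = 24.

24


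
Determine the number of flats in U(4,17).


Flats of U(4,17): every subset of size < 4 is a flat, plus E itself.
Count = C(17,0) + C(17,1) + C(17,2) + C(17,3) + 1
     = 1 + 17 + 136 + 680 + 1
     = 835.

835


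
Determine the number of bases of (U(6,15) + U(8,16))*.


(M1+M2)* = M1* + M2*.
M1* = U(9,15), bases: C(15,9) = 5005.
M2* = U(8,16), bases: C(16,8) = 12870.
|B(M*)| = 5005 * 12870 = 64414350.

64414350


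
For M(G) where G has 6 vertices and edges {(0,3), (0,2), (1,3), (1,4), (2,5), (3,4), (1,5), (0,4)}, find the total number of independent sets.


An independent set in a graphic matroid is an acyclic edge subset.
G has 6 vertices and 8 edges.
Enumerate all 2^8 = 256 subsets, checking for acyclicity.
Total independent sets = 182.

182


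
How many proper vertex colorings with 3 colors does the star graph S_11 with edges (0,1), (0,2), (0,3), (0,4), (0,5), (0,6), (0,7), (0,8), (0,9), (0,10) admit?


P(tree, k) = k * (k-1)^(10) for any tree on 11 vertices.
P(3) = 3 * 2^10 = 3 * 1024 = 3072.

3072


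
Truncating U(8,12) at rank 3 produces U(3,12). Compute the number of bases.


Truncating U(8,12) to rank 3 gives U(3,12).
Bases of U(3,12) are all 3-element subsets of 12 elements.
Number of bases = C(12,3) = 12! / (3! * 9!) = 220.

220


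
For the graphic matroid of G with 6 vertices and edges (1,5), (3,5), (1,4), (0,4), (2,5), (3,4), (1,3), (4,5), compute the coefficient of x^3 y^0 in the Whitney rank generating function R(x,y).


R(x,y) = sum over A in 2^E of x^(r(E)-r(A)) * y^(|A|-r(A)).
G has 6 vertices, 8 edges. r(E) = 5.
Enumerate all 2^8 = 256 subsets.
Count subsets with r(E)-r(A)=3 and |A|-r(A)=0: 28.

28
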